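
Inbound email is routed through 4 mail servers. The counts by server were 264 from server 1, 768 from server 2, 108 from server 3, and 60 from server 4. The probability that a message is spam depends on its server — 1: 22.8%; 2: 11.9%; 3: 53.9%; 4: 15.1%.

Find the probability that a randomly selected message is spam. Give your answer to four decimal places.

0.1824

Total: 264 + 768 + 108 + 60 = 1200.
P(1) = 264/1200 = 0.22. P(2) = 768/1200 = 0.64. P(3) = 108/1200 = 0.09. P(4) = 60/1200 = 0.05.
Using total probability over the partition,
P(S) = P(S|1)·P(1) + P(S|2)·P(2) + P(S|3)·P(3) + P(S|4)·P(4)
      = 0.228·0.22 + 0.119·0.64 + 0.539·0.09 + 0.151·0.05
      = 0.05016 + 0.07616 + 0.04851 + 0.00755 = 0.18238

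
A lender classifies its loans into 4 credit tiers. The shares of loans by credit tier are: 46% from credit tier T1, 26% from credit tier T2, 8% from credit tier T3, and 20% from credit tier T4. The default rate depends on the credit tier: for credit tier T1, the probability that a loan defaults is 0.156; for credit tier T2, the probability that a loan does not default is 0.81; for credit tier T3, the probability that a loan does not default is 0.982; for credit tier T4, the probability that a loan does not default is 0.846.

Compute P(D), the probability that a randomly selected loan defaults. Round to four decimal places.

0.1534

P(D|T2) = 1 − 0.81 = 0.19.
P(D|T3) = 1 − 0.982 = 0.018.
P(D|T4) = 1 − 0.846 = 0.154.
P(D) = P(D|T1)·P(T1) + P(D|T2)·P(T2) + P(D|T3)·P(T3) + P(D|T4)·P(T4)
      = 0.156·0.46 + 0.19·0.26 + 0.018·0.08 + 0.154·0.2
      = 0.07176 + 0.0494 + 0.00144 + 0.0308 = 0.1534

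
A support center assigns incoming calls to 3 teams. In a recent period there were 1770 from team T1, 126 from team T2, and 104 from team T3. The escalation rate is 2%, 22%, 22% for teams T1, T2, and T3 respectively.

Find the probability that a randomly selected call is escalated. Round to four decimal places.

Total: 1770 + 126 + 104 = 2000.
P(T1) = 1770/2000 = 0.885. P(T2) = 126/2000 = 0.063. P(T3) = 104/2000 = 0.052.
P(E) = P(E|T1)·P(T1) + P(E|T2)·P(T2) + P(E|T3)·P(T3)
      = 0.02·0.885 + 0.22·0.063 + 0.22·0.052
      = 0.0177 + 0.01386 + 0.01144 = 0.043

0.0430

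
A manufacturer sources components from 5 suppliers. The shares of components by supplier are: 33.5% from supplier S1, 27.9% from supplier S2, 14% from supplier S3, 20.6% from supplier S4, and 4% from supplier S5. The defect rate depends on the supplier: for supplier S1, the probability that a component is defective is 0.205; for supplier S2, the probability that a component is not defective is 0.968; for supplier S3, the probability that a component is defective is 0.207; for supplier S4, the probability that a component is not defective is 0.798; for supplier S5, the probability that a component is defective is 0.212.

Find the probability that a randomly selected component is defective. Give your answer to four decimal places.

P(D|S2) = 1 − 0.968 = 0.032.
P(D|S4) = 1 − 0.798 = 0.202.
Using total probability over the partition,
P(D) = P(D|S1)·P(S1) + P(D|S2)·P(S2) + P(D|S3)·P(S3) + P(D|S4)·P(S4) + P(D|S5)·P(S5)
      = 0.205·0.335 + 0.032·0.279 + 0.207·0.14 + 0.202·0.206 + 0.212·0.04
      = 0.068675 + 0.008928 + 0.02898 + 0.041612 + 0.00848 = 0.156675

0.1567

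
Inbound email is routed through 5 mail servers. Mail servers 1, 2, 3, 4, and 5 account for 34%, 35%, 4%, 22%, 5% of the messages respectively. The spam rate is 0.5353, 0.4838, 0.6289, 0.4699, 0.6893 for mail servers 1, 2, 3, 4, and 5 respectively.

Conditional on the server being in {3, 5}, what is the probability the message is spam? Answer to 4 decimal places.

Let J = {3, 5}.
P(J) = 0.04 + 0.05 = 0.09.
P(S ∩ J) = 0.6289·0.04 + 0.6893·0.05 = 0.025156 + 0.034465 = 0.059621.
P(S | J) = 0.059621 / 0.09 = 0.662456…

0.6625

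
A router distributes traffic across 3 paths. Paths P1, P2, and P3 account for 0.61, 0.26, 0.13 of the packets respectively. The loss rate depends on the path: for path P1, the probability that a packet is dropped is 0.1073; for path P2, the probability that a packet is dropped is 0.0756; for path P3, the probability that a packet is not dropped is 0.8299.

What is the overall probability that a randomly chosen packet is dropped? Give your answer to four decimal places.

P(L|P3) = 1 − 0.8299 = 0.1701.
Using total probability over the partition,
P(L) = P(L|P1)·P(P1) + P(L|P2)·P(P2) + P(L|P3)·P(P3)
      = 0.1073·0.61 + 0.0756·0.26 + 0.1701·0.13
      = 0.065453 + 0.019656 + 0.022113 = 0.107222

P(L) ≈ 0.1072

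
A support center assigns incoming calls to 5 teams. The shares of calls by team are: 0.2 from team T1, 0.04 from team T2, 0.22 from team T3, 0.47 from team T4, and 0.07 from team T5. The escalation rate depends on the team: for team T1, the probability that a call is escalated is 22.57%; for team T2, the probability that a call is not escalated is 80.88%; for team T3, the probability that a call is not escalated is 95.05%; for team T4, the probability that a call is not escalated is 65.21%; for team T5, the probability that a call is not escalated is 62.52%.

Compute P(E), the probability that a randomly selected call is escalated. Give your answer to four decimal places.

P(E|T2) = 1 − 0.8088 = 0.1912.
P(E|T3) = 1 − 0.9505 = 0.0495.
P(E|T4) = 1 − 0.6521 = 0.3479.
P(E|T5) = 1 − 0.6252 = 0.3748.
By the law of total probability,
P(E) = P(E|T1)·P(T1) + P(E|T2)·P(T2) + P(E|T3)·P(T3) + P(E|T4)·P(T4) + P(E|T5)·P(T5)
      = 0.2257·0.2 + 0.1912·0.04 + 0.0495·0.22 + 0.3479·0.47 + 0.3748·0.07
      = 0.04514 + 0.007648 + 0.01089 + 0.163513 + 0.026236 = 0.253427

0.2534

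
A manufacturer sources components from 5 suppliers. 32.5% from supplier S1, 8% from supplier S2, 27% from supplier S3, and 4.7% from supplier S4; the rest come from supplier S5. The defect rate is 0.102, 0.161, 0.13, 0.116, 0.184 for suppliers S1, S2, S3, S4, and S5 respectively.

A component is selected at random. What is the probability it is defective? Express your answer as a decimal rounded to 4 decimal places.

0.1377

P(S5) = 1 − (0.325 + 0.08 + 0.27 + 0.047) = 0.278.
P(D) = P(D|S1)·P(S1) + P(D|S2)·P(S2) + P(D|S3)·P(S3) + P(D|S4)·P(S4) + P(D|S5)·P(S5)
      = 0.102·0.325 + 0.161·0.08 + 0.13·0.27 + 0.116·0.047 + 0.184·0.278
      = 0.03315 + 0.01288 + 0.0351 + 0.005452 + 0.051152 = 0.137734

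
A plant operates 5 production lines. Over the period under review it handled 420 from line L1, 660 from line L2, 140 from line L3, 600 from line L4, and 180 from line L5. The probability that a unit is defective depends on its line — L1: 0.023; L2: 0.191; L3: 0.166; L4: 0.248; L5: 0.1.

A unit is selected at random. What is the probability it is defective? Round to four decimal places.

P(D) ≈ 0.1629

Total: 420 + 660 + 140 + 600 + 180 = 2000.
P(L1) = 420/2000 = 0.21. P(L2) = 660/2000 = 0.33. P(L3) = 140/2000 = 0.07. P(L4) = 600/2000 = 0.3. P(L5) = 180/2000 = 0.09.
By the law of total probability,
P(D) = P(D|L1)·P(L1) + P(D|L2)·P(L2) + P(D|L3)·P(L3) + P(D|L4)·P(L4) + P(D|L5)·P(L5)
      = 0.023·0.21 + 0.191·0.33 + 0.166·0.07 + 0.248·0.3 + 0.1·0.09
      = 0.00483 + 0.06303 + 0.01162 + 0.0744 + 0.009 = 0.16288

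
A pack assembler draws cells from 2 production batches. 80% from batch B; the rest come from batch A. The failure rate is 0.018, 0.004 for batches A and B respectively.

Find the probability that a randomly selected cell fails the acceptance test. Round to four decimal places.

P(A) = 1 − (0.8) = 0.2.
Using total probability over the partition,
P(F) = P(F|A)·P(A) + P(F|B)·P(B)
      = 0.018·0.2 + 0.004·0.8
      = 0.0036 + 0.0032 = 0.0068

P(F) ≈ 0.0068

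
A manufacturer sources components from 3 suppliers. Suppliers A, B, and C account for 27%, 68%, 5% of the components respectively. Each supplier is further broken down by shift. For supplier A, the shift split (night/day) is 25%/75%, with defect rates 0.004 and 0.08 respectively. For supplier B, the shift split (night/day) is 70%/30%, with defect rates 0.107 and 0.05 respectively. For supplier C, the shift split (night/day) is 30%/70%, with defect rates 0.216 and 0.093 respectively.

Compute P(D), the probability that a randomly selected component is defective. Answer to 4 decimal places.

P(D|A) = 0.25·0.004 + 0.75·0.08 = 0.001 + 0.06 = 0.061
P(D|B) = 0.7·0.107 + 0.3·0.05 = 0.0749 + 0.015 = 0.0899
P(D|C) = 0.3·0.216 + 0.7·0.093 = 0.0648 + 0.0651 = 0.1299
By total probability over the outer partition,
P(D) = 0.27·0.061 + 0.68·0.0899 + 0.05·0.1299
      = 0.01647 + 0.061132 + 0.006495 = 0.084097

P(D) ≈ 0.0841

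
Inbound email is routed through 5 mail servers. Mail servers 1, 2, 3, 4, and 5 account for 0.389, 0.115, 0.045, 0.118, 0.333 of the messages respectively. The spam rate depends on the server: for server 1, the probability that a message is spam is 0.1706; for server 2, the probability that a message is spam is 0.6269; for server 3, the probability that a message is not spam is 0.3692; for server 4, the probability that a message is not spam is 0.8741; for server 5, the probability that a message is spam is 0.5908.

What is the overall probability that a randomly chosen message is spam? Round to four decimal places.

P(S) ≈ 0.3784

P(S|3) = 1 − 0.3692 = 0.6308.
P(S|4) = 1 − 0.8741 = 0.1259.
Summing over the partition,
P(S) = P(S|1)·P(1) + P(S|2)·P(2) + P(S|3)·P(3) + P(S|4)·P(4) + P(S|5)·P(5)
      = 0.1706·0.389 + 0.6269·0.115 + 0.6308·0.045 + 0.1259·0.118 + 0.5908·0.333
      = 0.0663634 + 0.0720935 + 0.028386 + 0.0148562 + 0.1967364 = 0.3784355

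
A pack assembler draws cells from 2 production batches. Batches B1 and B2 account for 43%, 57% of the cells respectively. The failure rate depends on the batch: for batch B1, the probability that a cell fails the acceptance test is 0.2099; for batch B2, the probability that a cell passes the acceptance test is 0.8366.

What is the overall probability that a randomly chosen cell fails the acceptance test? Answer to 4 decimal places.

P(F) ≈ 0.1834

P(F|B2) = 1 − 0.8366 = 0.1634.
P(F) = P(F|B1)·P(B1) + P(F|B2)·P(B2)
      = 0.2099·0.43 + 0.1634·0.57
      = 0.090257 + 0.093138 = 0.183395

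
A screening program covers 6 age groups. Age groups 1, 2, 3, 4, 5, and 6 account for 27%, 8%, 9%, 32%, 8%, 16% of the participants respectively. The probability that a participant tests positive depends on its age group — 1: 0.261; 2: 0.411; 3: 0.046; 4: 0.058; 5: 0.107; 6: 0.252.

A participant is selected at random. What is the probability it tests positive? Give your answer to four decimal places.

P(T) = P(T|1)·P(1) + P(T|2)·P(2) + P(T|3)·P(3) + P(T|4)·P(4) + P(T|5)·P(5) + P(T|6)·P(6)
      = 0.261·0.27 + 0.411·0.08 + 0.046·0.09 + 0.058·0.32 + 0.107·0.08 + 0.252·0.16
      = 0.07047 + 0.03288 + 0.00414 + 0.01856 + 0.00856 + 0.04032 = 0.17493

0.1749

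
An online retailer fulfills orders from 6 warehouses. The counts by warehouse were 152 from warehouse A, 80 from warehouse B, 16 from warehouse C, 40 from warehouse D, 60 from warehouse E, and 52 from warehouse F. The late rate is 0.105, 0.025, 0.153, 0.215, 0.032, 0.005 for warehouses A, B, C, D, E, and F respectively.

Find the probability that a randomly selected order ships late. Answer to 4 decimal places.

P(L) ≈ 0.0780

Total: 152 + 80 + 16 + 40 + 60 + 52 = 400.
P(A) = 152/400 = 0.38. P(B) = 80/400 = 0.2. P(C) = 16/400 = 0.04. P(D) = 40/400 = 0.1. P(E) = 60/400 = 0.15. P(F) = 52/400 = 0.13.
Summing over the partition,
P(L) = P(L|A)·P(A) + P(L|B)·P(B) + P(L|C)·P(C) + P(L|D)·P(D) + P(L|E)·P(E) + P(L|F)·P(F)
      = 0.105·0.38 + 0.025·0.2 + 0.153·0.04 + 0.215·0.1 + 0.032·0.15 + 0.005·0.13
      = 0.0399 + 0.005 + 0.00612 + 0.0215 + 0.0048 + 0.00065 = 0.07797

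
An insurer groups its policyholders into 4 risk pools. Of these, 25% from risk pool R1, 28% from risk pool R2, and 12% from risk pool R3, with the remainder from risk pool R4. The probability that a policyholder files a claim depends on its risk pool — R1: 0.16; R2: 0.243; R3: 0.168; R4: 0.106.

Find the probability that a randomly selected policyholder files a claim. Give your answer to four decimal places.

P(C) ≈ 0.1653

P(R4) = 1 − (0.25 + 0.28 + 0.12) = 0.35.
Summing over the partition,
P(C) = P(C|R1)·P(R1) + P(C|R2)·P(R2) + P(C|R3)·P(R3) + P(C|R4)·P(R4)
      = 0.16·0.25 + 0.243·0.28 + 0.168·0.12 + 0.106·0.35
      = 0.04 + 0.06804 + 0.02016 + 0.0371 = 0.1653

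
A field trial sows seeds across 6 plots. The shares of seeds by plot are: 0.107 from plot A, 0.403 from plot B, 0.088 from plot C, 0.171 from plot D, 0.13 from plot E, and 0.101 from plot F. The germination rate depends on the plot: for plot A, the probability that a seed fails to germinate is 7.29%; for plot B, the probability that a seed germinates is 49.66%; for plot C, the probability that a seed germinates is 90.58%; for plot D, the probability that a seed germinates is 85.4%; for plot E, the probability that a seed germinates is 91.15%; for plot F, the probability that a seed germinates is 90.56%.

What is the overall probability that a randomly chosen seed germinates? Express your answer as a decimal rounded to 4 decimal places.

0.7350

P(G|A) = 1 − 0.0729 = 0.9271.
P(G) = P(G|A)·P(A) + P(G|B)·P(B) + P(G|C)·P(C) + P(G|D)·P(D) + P(G|E)·P(E) + P(G|F)·P(F)
      = 0.9271·0.107 + 0.4966·0.403 + 0.9058·0.088 + 0.854·0.171 + 0.9115·0.13 + 0.9056·0.101
      = 0.0991997 + 0.2001298 + 0.0797104 + 0.146034 + 0.118495 + 0.0914656 = 0.7350345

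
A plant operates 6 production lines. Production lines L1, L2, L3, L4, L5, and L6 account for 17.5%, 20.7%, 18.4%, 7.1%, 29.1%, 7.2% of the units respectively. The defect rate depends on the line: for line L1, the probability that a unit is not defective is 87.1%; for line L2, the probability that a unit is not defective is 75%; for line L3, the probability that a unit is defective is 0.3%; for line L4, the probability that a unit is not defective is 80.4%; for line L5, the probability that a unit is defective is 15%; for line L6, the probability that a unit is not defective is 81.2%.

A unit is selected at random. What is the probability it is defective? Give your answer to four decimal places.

P(D|L1) = 1 − 0.871 = 0.129.
P(D|L2) = 1 − 0.75 = 0.25.
P(D|L4) = 1 − 0.804 = 0.196.
P(D|L6) = 1 − 0.812 = 0.188.
Summing over the partition,
P(D) = P(D|L1)·P(L1) + P(D|L2)·P(L2) + P(D|L3)·P(L3) + P(D|L4)·P(L4) + P(D|L5)·P(L5) + P(D|L6)·P(L6)
      = 0.129·0.175 + 0.25·0.207 + 0.003·0.184 + 0.196·0.071 + 0.15·0.291 + 0.188·0.072
      = 0.022575 + 0.05175 + 0.000552 + 0.013916 + 0.04365 + 0.013536 = 0.145979

P(D) ≈ 0.1460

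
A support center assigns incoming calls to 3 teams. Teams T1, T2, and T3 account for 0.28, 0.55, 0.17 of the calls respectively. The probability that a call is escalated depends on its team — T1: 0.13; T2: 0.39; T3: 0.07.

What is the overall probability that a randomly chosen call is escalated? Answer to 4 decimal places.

P(E) = P(E|T1)·P(T1) + P(E|T2)·P(T2) + P(E|T3)·P(T3)
      = 0.13·0.28 + 0.39·0.55 + 0.07·0.17
      = 0.0364 + 0.2145 + 0.0119 = 0.2628

P(E) ≈ 0.2628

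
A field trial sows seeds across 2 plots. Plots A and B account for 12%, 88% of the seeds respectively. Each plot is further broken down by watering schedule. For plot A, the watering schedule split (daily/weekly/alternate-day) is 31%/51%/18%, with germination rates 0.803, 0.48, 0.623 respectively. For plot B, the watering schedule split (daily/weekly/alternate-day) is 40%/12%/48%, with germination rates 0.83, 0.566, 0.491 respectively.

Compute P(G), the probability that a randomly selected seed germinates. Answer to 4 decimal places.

0.6320

P(G|A) = 0.31·0.803 + 0.51·0.48 + 0.18·0.623 = 0.24893 + 0.2448 + 0.11214 = 0.60587
P(G|B) = 0.4·0.83 + 0.12·0.566 + 0.48·0.491 = 0.332 + 0.06792 + 0.23568 = 0.6356
By total probability over the outer partition,
P(G) = 0.12·0.60587 + 0.88·0.6356
      = 0.0727044 + 0.559328 = 0.6320324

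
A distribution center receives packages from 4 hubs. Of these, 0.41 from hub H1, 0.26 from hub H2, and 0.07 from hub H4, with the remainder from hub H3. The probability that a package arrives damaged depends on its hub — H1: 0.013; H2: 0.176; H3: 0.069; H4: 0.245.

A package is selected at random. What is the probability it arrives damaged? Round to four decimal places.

P(H3) = 1 − (0.41 + 0.26 + 0.07) = 0.26.
P(D) = P(D|H1)·P(H1) + P(D|H2)·P(H2) + P(D|H3)·P(H3) + P(D|H4)·P(H4)
      = 0.013·0.41 + 0.176·0.26 + 0.069·0.26 + 0.245·0.07
      = 0.00533 + 0.04576 + 0.01794 + 0.01715 = 0.08618

P(D) ≈ 0.0862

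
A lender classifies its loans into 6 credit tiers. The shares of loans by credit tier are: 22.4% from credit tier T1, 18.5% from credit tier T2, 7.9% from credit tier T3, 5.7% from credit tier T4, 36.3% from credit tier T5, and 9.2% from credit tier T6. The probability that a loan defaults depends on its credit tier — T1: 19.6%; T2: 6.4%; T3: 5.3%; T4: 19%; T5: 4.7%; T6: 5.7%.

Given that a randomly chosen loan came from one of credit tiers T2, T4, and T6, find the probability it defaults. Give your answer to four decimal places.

P(D|S) ≈ 0.0836

Let S = {T2, T4, T6}.
P(S) = 0.185 + 0.057 + 0.092 = 0.334.
P(D ∩ S) = 0.064·0.185 + 0.19·0.057 + 0.057·0.092 = 0.01184 + 0.01083 + 0.005244 = 0.027914.
P(D | S) = 0.027914 / 0.334 = 0.083575…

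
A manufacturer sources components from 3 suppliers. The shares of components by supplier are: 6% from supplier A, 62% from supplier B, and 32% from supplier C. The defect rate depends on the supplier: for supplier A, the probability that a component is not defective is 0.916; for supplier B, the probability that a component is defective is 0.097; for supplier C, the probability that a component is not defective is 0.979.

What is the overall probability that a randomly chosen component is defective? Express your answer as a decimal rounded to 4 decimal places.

P(D|A) = 1 − 0.916 = 0.084.
P(D|C) = 1 − 0.979 = 0.021.
Summing over the partition,
P(D) = P(D|A)·P(A) + P(D|B)·P(B) + P(D|C)·P(C)
      = 0.084·0.06 + 0.097·0.62 + 0.021·0.32
      = 0.00504 + 0.06014 + 0.00672 = 0.0719

0.0719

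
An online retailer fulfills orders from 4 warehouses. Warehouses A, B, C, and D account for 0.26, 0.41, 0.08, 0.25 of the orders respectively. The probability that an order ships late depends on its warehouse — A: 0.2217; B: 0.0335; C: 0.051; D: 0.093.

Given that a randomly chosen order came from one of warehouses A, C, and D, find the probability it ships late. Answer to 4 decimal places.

Let S = {A, C, D}.
P(S) = 0.26 + 0.08 + 0.25 = 0.59.
P(L ∩ S) = 0.2217·0.26 + 0.051·0.08 + 0.093·0.25 = 0.057642 + 0.00408 + 0.02325 = 0.084972.
P(L | S) = 0.084972 / 0.59 = 0.144020…

0.1440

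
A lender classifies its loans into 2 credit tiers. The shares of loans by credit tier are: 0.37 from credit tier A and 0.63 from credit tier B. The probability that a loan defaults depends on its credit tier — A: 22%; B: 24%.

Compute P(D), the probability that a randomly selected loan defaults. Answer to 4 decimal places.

0.2326

Using total probability over the partition,
P(D) = P(D|A)·P(A) + P(D|B)·P(B)
      = 0.22·0.37 + 0.24·0.63
      = 0.0814 + 0.1512 = 0.2326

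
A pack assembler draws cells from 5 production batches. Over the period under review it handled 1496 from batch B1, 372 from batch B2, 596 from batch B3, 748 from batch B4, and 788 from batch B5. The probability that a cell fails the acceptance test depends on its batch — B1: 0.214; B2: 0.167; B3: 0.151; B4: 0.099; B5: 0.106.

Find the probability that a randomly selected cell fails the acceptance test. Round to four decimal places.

Total: 1496 + 372 + 596 + 748 + 788 = 4000.
P(B1) = 1496/4000 = 0.374. P(B2) = 372/4000 = 0.093. P(B3) = 596/4000 = 0.149. P(B4) = 748/4000 = 0.187. P(B5) = 788/4000 = 0.197.
Using total probability over the partition,
P(F) = P(F|B1)·P(B1) + P(F|B2)·P(B2) + P(F|B3)·P(B3) + P(F|B4)·P(B4) + P(F|B5)·P(B5)
      = 0.214·0.374 + 0.167·0.093 + 0.151·0.149 + 0.099·0.187 + 0.106·0.197
      = 0.080036 + 0.015531 + 0.022499 + 0.018513 + 0.020882 = 0.157461

P(F) ≈ 0.1575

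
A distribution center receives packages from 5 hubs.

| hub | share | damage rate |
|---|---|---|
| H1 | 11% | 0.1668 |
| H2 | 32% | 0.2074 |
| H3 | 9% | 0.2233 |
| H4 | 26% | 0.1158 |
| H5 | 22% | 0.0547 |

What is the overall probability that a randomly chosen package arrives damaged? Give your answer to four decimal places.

By the law of total probability,
P(D) = P(D|H1)·P(H1) + P(D|H2)·P(H2) + P(D|H3)·P(H3) + P(D|H4)·P(H4) + P(D|H5)·P(H5)
      = 0.1668·0.11 + 0.2074·0.32 + 0.2233·0.09 + 0.1158·0.26 + 0.0547·0.22
      = 0.018348 + 0.066368 + 0.020097 + 0.030108 + 0.012034 = 0.146955

0.1470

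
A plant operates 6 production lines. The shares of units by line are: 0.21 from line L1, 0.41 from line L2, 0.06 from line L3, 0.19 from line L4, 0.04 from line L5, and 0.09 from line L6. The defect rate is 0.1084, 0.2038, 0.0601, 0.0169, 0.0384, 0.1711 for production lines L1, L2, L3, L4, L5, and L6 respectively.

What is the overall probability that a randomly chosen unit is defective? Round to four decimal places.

By the law of total probability,
P(D) = P(D|L1)·P(L1) + P(D|L2)·P(L2) + P(D|L3)·P(L3) + P(D|L4)·P(L4) + P(D|L5)·P(L5) + P(D|L6)·P(L6)
      = 0.1084·0.21 + 0.2038·0.41 + 0.0601·0.06 + 0.0169·0.19 + 0.0384·0.04 + 0.1711·0.09
      = 0.022764 + 0.083558 + 0.003606 + 0.003211 + 0.001536 + 0.015399 = 0.130074

P(D) ≈ 0.1301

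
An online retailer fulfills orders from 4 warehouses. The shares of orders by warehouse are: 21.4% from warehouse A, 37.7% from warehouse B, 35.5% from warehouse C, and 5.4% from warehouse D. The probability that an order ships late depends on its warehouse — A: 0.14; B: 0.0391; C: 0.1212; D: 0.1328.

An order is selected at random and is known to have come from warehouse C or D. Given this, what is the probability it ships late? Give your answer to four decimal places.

0.1227

Let S = {C, D}.
P(S) = 0.355 + 0.054 = 0.409.
P(L ∩ S) = 0.1212·0.355 + 0.1328·0.054 = 0.043026 + 0.0071712 = 0.0501972.
P(L | S) = 0.0501972 / 0.409 = 0.122732…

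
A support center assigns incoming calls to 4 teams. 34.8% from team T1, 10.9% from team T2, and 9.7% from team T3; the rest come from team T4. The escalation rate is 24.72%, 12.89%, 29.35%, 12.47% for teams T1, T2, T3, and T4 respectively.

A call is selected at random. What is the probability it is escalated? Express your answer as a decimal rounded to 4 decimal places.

0.1842

P(T4) = 1 − (0.348 + 0.109 + 0.097) = 0.446.
P(E) = P(E|T1)·P(T1) + P(E|T2)·P(T2) + P(E|T3)·P(T3) + P(E|T4)·P(T4)
      = 0.2472·0.348 + 0.1289·0.109 + 0.2935·0.097 + 0.1247·0.446
      = 0.0860256 + 0.0140501 + 0.0284695 + 0.0556162 = 0.1841614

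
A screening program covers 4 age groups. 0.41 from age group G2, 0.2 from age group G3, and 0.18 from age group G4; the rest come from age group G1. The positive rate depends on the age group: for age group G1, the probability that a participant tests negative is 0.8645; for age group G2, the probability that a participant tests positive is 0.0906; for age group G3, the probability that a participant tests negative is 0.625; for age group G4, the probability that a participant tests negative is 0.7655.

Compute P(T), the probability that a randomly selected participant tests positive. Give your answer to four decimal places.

P(G1) = 1 − (0.41 + 0.2 + 0.18) = 0.21.
P(T|G1) = 1 − 0.8645 = 0.1355.
P(T|G3) = 1 − 0.625 = 0.375.
P(T|G4) = 1 − 0.7655 = 0.2345.
P(T) = P(T|G1)·P(G1) + P(T|G2)·P(G2) + P(T|G3)·P(G3) + P(T|G4)·P(G4)
      = 0.1355·0.21 + 0.0906·0.41 + 0.375·0.2 + 0.2345·0.18
      = 0.028455 + 0.037146 + 0.075 + 0.04221 = 0.182811

0.1828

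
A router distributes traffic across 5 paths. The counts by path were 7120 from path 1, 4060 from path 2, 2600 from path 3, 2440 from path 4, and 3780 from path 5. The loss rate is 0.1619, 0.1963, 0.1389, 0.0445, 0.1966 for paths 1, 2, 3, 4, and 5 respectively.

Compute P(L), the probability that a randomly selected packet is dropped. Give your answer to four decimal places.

Total: 7120 + 4060 + 2600 + 2440 + 3780 = 20000.
P(1) = 7120/20000 = 0.356. P(2) = 4060/20000 = 0.203. P(3) = 2600/20000 = 0.13. P(4) = 2440/20000 = 0.122. P(5) = 3780/20000 = 0.189.
P(L) = P(L|1)·P(1) + P(L|2)·P(2) + P(L|3)·P(3) + P(L|4)·P(4) + P(L|5)·P(5)
      = 0.1619·0.356 + 0.1963·0.203 + 0.1389·0.13 + 0.0445·0.122 + 0.1966·0.189
      = 0.0576364 + 0.0398489 + 0.018057 + 0.005429 + 0.0371574 = 0.1581287

P(L) ≈ 0.1581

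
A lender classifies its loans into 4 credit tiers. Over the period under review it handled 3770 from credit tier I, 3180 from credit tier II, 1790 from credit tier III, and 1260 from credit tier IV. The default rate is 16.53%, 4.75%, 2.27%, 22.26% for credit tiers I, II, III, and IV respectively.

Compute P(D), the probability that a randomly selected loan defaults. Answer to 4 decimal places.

0.1095

Total: 3770 + 3180 + 1790 + 1260 = 10000.
P(I) = 3770/10000 = 0.377. P(II) = 3180/10000 = 0.318. P(III) = 1790/10000 = 0.179. P(IV) = 1260/10000 = 0.126.
By the law of total probability,
P(D) = P(D|I)·P(I) + P(D|II)·P(II) + P(D|III)·P(III) + P(D|IV)·P(IV)
      = 0.1653·0.377 + 0.0475·0.318 + 0.0227·0.179 + 0.2226·0.126
      = 0.0623181 + 0.015105 + 0.0040633 + 0.0280476 = 0.109534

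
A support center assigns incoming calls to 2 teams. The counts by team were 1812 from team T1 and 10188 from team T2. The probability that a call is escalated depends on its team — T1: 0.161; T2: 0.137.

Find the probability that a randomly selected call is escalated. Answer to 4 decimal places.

0.1406

Total: 1812 + 10188 = 12000.
P(T1) = 1812/12000 = 0.151. P(T2) = 10188/12000 = 0.849.
P(E) = P(E|T1)·P(T1) + P(E|T2)·P(T2)
      = 0.161·0.151 + 0.137·0.849
      = 0.024311 + 0.116313 = 0.140624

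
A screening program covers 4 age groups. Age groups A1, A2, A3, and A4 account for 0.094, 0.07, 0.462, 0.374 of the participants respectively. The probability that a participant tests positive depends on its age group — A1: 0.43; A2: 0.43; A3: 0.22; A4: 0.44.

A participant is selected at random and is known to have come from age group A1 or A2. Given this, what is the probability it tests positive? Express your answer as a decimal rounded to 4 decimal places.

Let S = {A1, A2}.
P(S) = 0.094 + 0.07 = 0.164.
P(T ∩ S) = 0.43·0.094 + 0.43·0.07 = 0.04042 + 0.0301 = 0.07052.
P(T | S) = 0.07052 / 0.164 = 0.430000…

0.4300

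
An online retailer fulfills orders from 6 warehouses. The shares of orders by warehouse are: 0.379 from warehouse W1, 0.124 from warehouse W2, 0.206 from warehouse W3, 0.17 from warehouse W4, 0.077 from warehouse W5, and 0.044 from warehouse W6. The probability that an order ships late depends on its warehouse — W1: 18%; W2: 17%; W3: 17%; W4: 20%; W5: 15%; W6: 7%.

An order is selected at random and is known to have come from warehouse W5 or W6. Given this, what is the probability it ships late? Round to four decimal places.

Let S = {W5, W6}.
P(S) = 0.077 + 0.044 = 0.121.
P(L ∩ S) = 0.15·0.077 + 0.07·0.044 = 0.01155 + 0.00308 = 0.01463.
P(L | S) = 0.01463 / 0.121 = 0.120909…

P(L|S) ≈ 0.1209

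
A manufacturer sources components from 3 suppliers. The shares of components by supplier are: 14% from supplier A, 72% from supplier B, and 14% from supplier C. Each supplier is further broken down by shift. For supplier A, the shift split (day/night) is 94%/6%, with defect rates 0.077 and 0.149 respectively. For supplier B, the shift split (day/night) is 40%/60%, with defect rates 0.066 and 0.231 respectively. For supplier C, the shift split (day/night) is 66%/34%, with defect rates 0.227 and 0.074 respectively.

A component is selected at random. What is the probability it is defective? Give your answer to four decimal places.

0.1547

P(D|A) = 0.94·0.077 + 0.06·0.149 = 0.07238 + 0.00894 = 0.08132
P(D|B) = 0.4·0.066 + 0.6·0.231 = 0.0264 + 0.1386 = 0.165
P(D|C) = 0.66·0.227 + 0.34·0.074 = 0.14982 + 0.02516 = 0.17498
Then overall,
P(D) = 0.14·0.08132 + 0.72·0.165 + 0.14·0.17498
      = 0.0113848 + 0.1188 + 0.0244972 = 0.154682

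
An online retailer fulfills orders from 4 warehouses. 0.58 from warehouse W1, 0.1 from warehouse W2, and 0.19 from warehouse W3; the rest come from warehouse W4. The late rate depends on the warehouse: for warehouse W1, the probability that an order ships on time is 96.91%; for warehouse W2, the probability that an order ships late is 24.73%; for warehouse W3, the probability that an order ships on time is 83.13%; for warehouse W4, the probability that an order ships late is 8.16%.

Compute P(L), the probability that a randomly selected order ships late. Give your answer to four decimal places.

P(L) ≈ 0.0853

P(W4) = 1 − (0.58 + 0.1 + 0.19) = 0.13.
P(L|W1) = 1 − 0.9691 = 0.0309.
P(L|W3) = 1 − 0.8313 = 0.1687.
Using total probability over the partition,
P(L) = P(L|W1)·P(W1) + P(L|W2)·P(W2) + P(L|W3)·P(W3) + P(L|W4)·P(W4)
      = 0.0309·0.58 + 0.2473·0.1 + 0.1687·0.19 + 0.0816·0.13
      = 0.017922 + 0.02473 + 0.032053 + 0.010608 = 0.085313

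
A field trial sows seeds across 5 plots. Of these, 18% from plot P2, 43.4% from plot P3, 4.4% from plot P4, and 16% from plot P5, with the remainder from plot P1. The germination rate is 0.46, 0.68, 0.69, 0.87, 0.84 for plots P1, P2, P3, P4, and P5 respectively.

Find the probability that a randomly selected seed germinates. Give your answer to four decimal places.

P(P1) = 1 − (0.18 + 0.434 + 0.044 + 0.16) = 0.182.
P(G) = P(G|P1)·P(P1) + P(G|P2)·P(P2) + P(G|P3)·P(P3) + P(G|P4)·P(P4) + P(G|P5)·P(P5)
      = 0.46·0.182 + 0.68·0.18 + 0.69·0.434 + 0.87·0.044 + 0.84·0.16
      = 0.08372 + 0.1224 + 0.29946 + 0.03828 + 0.1344 = 0.67826

0.6783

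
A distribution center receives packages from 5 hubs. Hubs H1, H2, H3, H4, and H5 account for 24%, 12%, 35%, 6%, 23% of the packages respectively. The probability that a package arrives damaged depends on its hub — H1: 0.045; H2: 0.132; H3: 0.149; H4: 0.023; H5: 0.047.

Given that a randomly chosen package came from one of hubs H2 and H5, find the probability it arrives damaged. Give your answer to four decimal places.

Let S = {H2, H5}.
P(S) = 0.12 + 0.23 = 0.35.
P(D ∩ S) = 0.132·0.12 + 0.047·0.23 = 0.01584 + 0.01081 = 0.02665.
P(D | S) = 0.02665 / 0.35 = 0.076143…

P(D|S) ≈ 0.0761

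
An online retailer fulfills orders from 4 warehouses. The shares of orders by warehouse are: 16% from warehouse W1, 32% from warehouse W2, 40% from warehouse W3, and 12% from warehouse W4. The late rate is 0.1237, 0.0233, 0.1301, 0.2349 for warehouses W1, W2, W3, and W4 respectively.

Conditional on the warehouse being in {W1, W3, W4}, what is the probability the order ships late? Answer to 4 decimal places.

Let S = {W1, W3, W4}.
P(S) = 0.16 + 0.4 + 0.12 = 0.68.
P(L ∩ S) = 0.1237·0.16 + 0.1301·0.4 + 0.2349·0.12 = 0.019792 + 0.05204 + 0.028188 = 0.10002.
P(L | S) = 0.10002 / 0.68 = 0.147088…

0.1471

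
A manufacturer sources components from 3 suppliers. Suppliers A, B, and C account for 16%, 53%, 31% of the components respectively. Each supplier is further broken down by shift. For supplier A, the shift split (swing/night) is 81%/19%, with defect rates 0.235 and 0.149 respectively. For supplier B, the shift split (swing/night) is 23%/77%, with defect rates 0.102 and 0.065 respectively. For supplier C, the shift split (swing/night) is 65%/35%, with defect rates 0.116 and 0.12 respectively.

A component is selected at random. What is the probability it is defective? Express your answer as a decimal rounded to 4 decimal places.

P(D) ≈ 0.1103

P(D|A) = 0.81·0.235 + 0.19·0.149 = 0.19035 + 0.02831 = 0.21866
P(D|B) = 0.23·0.102 + 0.77·0.065 = 0.02346 + 0.05005 = 0.07351
P(D|C) = 0.65·0.116 + 0.35·0.12 = 0.0754 + 0.042 = 0.1174
Then overall,
P(D) = 0.16·0.21866 + 0.53·0.07351 + 0.31·0.1174
      = 0.0349856 + 0.0389603 + 0.036394 = 0.1103399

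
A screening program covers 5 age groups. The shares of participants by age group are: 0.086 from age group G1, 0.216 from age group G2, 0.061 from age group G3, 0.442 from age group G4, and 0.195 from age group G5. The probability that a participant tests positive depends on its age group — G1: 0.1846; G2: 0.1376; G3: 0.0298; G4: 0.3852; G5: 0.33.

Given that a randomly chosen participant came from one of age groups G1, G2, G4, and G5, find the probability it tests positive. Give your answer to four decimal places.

P(T|S) ≈ 0.2984

Let S = {G1, G2, G4, G5}.
P(S) = 0.086 + 0.216 + 0.442 + 0.195 = 0.939.
P(T ∩ S) = 0.1846·0.086 + 0.1376·0.216 + 0.3852·0.442 + 0.33·0.195 = 0.0158756 + 0.0297216 + 0.1702584 + 0.06435 = 0.2802056.
P(T | S) = 0.2802056 / 0.939 = 0.298409…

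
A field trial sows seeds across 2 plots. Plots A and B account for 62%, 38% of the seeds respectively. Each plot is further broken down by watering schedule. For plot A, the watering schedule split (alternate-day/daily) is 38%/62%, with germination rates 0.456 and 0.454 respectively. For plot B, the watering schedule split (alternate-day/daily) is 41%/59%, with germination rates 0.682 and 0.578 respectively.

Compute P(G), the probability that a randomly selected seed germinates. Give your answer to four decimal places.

P(G|A) = 0.38·0.456 + 0.62·0.454 = 0.17328 + 0.28148 = 0.45476
P(G|B) = 0.41·0.682 + 0.59·0.578 = 0.27962 + 0.34102 = 0.62064
Then overall,
P(G) = 0.62·0.45476 + 0.38·0.62064
      = 0.2819512 + 0.2358432 = 0.5177944

0.5178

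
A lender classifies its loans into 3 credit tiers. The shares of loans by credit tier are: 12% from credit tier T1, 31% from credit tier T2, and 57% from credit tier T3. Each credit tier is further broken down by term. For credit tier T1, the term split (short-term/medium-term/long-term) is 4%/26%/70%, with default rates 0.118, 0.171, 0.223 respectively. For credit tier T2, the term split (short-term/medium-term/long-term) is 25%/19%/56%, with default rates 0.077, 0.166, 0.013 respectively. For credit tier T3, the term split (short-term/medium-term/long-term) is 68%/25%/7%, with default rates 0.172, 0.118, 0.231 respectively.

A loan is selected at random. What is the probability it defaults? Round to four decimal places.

P(D|T1) = 0.04·0.118 + 0.26·0.171 + 0.7·0.223 = 0.00472 + 0.04446 + 0.1561 = 0.20528
P(D|T2) = 0.25·0.077 + 0.19·0.166 + 0.56·0.013 = 0.01925 + 0.03154 + 0.00728 = 0.05807
P(D|T3) = 0.68·0.172 + 0.25·0.118 + 0.07·0.231 = 0.11696 + 0.0295 + 0.01617 = 0.16263
By total probability over the outer partition,
P(D) = 0.12·0.20528 + 0.31·0.05807 + 0.57·0.16263
      = 0.0246336 + 0.0180017 + 0.0926991 = 0.1353344

P(D) ≈ 0.1353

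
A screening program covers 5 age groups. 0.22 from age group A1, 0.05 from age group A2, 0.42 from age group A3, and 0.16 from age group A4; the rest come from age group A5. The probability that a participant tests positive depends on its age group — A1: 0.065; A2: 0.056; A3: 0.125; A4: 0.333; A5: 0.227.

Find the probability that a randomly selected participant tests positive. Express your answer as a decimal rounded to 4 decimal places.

0.1569

P(A5) = 1 − (0.22 + 0.05 + 0.42 + 0.16) = 0.15.
Summing over the partition,
P(T) = P(T|A1)·P(A1) + P(T|A2)·P(A2) + P(T|A3)·P(A3) + P(T|A4)·P(A4) + P(T|A5)·P(A5)
      = 0.065·0.22 + 0.056·0.05 + 0.125·0.42 + 0.333·0.16 + 0.227·0.15
      = 0.0143 + 0.0028 + 0.0525 + 0.05328 + 0.03405 = 0.15693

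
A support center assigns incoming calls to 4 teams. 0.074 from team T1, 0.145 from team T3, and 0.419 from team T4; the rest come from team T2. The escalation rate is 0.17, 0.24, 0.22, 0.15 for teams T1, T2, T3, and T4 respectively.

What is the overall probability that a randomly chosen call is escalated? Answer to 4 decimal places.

0.1942

P(T2) = 1 − (0.074 + 0.145 + 0.419) = 0.362.
Summing over the partition,
P(E) = P(E|T1)·P(T1) + P(E|T2)·P(T2) + P(E|T3)·P(T3) + P(E|T4)·P(T4)
      = 0.17·0.074 + 0.24·0.362 + 0.22·0.145 + 0.15·0.419
      = 0.01258 + 0.08688 + 0.0319 + 0.06285 = 0.19421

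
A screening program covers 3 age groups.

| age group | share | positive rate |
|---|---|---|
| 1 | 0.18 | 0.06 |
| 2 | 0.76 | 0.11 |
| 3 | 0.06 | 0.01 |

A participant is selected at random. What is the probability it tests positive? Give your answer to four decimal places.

P(T) ≈ 0.0950

By the law of total probability,
P(T) = P(T|1)·P(1) + P(T|2)·P(2) + P(T|3)·P(3)
      = 0.06·0.18 + 0.11·0.76 + 0.01·0.06
      = 0.0108 + 0.0836 + 0.0006 = 0.095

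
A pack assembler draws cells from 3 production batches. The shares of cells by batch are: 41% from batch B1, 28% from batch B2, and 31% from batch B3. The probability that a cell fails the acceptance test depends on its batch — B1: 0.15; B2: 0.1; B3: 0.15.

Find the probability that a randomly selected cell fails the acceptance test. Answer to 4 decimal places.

P(F) = P(F|B1)·P(B1) + P(F|B2)·P(B2) + P(F|B3)·P(B3)
      = 0.15·0.41 + 0.1·0.28 + 0.15·0.31
      = 0.0615 + 0.028 + 0.0465 = 0.136

P(F) ≈ 0.1360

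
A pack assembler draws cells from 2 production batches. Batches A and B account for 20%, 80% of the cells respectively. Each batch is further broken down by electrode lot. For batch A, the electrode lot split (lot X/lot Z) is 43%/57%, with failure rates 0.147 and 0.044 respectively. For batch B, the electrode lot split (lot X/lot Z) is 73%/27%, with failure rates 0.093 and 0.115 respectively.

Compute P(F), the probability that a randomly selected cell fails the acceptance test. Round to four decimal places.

P(F) ≈ 0.0968

P(F|A) = 0.43·0.147 + 0.57·0.044 = 0.06321 + 0.02508 = 0.08829
P(F|B) = 0.73·0.093 + 0.27·0.115 = 0.06789 + 0.03105 = 0.09894
Then overall,
P(F) = 0.2·0.08829 + 0.8·0.09894
      = 0.017658 + 0.079152 = 0.09681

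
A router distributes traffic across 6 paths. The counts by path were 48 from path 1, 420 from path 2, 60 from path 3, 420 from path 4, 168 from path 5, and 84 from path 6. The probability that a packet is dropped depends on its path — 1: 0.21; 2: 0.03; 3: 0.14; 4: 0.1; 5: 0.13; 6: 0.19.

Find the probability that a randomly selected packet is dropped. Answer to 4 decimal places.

Total: 48 + 420 + 60 + 420 + 168 + 84 = 1200.
P(1) = 48/1200 = 0.04. P(2) = 420/1200 = 0.35. P(3) = 60/1200 = 0.05. P(4) = 420/1200 = 0.35. P(5) = 168/1200 = 0.14. P(6) = 84/1200 = 0.07.
P(L) = P(L|1)·P(1) + P(L|2)·P(2) + P(L|3)·P(3) + P(L|4)·P(4) + P(L|5)·P(5) + P(L|6)·P(6)
      = 0.21·0.04 + 0.03·0.35 + 0.14·0.05 + 0.1·0.35 + 0.13·0.14 + 0.19·0.07
      = 0.0084 + 0.0105 + 0.007 + 0.035 + 0.0182 + 0.0133 = 0.0924

0.0924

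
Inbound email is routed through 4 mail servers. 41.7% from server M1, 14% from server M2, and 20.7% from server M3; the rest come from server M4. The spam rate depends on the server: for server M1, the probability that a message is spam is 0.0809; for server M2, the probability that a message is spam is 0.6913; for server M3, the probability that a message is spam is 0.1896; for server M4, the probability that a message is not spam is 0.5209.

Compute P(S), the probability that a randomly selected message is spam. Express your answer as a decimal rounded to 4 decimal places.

P(M4) = 1 − (0.417 + 0.14 + 0.207) = 0.236.
P(S|M4) = 1 − 0.5209 = 0.4791.
P(S) = P(S|M1)·P(M1) + P(S|M2)·P(M2) + P(S|M3)·P(M3) + P(S|M4)·P(M4)
      = 0.0809·0.417 + 0.6913·0.14 + 0.1896·0.207 + 0.4791·0.236
      = 0.0337353 + 0.096782 + 0.0392472 + 0.1130676 = 0.2828321

0.2828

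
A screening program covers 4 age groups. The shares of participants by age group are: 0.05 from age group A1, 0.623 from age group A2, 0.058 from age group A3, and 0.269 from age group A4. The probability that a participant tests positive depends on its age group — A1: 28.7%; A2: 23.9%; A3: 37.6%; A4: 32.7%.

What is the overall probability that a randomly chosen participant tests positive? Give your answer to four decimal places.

P(T) ≈ 0.2730

By the law of total probability,
P(T) = P(T|A1)·P(A1) + P(T|A2)·P(A2) + P(T|A3)·P(A3) + P(T|A4)·P(A4)
      = 0.287·0.05 + 0.239·0.623 + 0.376·0.058 + 0.327·0.269
      = 0.01435 + 0.148897 + 0.021808 + 0.087963 = 0.273018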